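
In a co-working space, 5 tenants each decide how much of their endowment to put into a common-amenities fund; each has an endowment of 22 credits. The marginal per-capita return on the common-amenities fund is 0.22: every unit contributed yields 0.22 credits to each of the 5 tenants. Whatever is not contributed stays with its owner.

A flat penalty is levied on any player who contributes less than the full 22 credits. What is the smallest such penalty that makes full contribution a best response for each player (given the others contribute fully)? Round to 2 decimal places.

17.16 credits

Given the others contribute fully, the best deviation is to contribute 0 (any partial contribution still incurs the fine and gives up units whose private return 0.22 is below 1).
Deviating from 22 to 0 saves 22 credits but forfeits the deviator's share of the drop in the common-amenities fund: 0.22 × 22 = 4.84.
So the deviation gain is 22 − 4.84 = 17.16, and the fine must be at least 17.16 credits to wipe it out.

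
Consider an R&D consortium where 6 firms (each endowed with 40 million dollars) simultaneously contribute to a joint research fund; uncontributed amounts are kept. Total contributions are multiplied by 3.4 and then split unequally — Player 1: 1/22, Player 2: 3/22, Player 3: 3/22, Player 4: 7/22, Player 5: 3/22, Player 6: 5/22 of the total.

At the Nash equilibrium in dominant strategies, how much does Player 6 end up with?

Player j's private return per contributed unit is 3.4 × (j's share). Contributing is weakly dominant for j when that share is at least 1/3.4 = 0.2941, and contributing 0 is dominant otherwise.
Player 4 alone (share 7/22) is above the threshold, contributing 40; the remaining 5 contribute 0. Total contributed: 40.
Player 6 keeps 40 and receives 3.4 × 40 × 5/22 = 30.91 from the joint research fund, for a payoff of 70.91.

70.91 million dollars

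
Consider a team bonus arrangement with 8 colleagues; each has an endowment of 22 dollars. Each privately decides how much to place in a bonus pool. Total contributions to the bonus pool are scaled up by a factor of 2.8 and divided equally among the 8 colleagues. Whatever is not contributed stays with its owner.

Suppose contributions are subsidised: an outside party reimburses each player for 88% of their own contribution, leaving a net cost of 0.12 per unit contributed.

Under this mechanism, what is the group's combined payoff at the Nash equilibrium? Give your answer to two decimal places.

Under the mechanism each unit contributed yields (2.8/8) / 0.12 = 2.9167 back to its contributor per unit of net cost, which exceeds 1, making full contribution the dominant choice for everyone.
At the Nash equilibrium everyone contributes 22. Group total payoff = 8 × (22 × 0.88 + 2.8 × 22) = 647.68.

647.68 dollars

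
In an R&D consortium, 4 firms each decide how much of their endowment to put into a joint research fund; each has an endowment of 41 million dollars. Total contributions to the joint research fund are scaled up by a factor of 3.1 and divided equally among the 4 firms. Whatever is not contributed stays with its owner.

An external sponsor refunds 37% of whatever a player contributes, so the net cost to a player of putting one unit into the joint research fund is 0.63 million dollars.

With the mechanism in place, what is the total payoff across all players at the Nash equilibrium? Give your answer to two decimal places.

The effective private return per unit is now (3.1/4) / 0.63 = 1.2302 > 1, so every player's dominant strategy flips to full contribution.
So the Nash equilibrium is full contribution by all 4; the group earns 4 × (41 × 0.37 + 3.1 × 41) = 569.08.

569.08 million dollars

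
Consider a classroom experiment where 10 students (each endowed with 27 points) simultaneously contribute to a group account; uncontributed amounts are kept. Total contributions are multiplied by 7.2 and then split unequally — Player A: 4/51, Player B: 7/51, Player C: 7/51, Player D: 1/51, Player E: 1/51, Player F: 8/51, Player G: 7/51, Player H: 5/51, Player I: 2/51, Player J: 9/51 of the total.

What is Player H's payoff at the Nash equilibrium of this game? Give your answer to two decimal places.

Player j's private return per contributed unit is 7.2 × (j's share). Contributing is weakly dominant for j when that share is at least 1/7.2 = 0.1389, and contributing 0 is dominant otherwise.
Player F and Player J clear that bar, contributing 27 each; the remaining 8 contribute 0. Total contributed: 54.
Player H keeps 27 and receives 7.2 × 54 × 5/51 = 38.12 from the group account, for a payoff of 65.12.

65.12 points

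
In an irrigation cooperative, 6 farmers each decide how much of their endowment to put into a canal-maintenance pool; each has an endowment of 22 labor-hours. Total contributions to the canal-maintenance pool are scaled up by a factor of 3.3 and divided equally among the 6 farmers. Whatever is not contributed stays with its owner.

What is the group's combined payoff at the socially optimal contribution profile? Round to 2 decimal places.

Each contributed unit returns 3.300 to the group as a whole (0.5500 to each of 6 players), which exceeds 1, so the social optimum is full contribution: group total = 3.300 × 132 = 435.60.

435.60 labor-hours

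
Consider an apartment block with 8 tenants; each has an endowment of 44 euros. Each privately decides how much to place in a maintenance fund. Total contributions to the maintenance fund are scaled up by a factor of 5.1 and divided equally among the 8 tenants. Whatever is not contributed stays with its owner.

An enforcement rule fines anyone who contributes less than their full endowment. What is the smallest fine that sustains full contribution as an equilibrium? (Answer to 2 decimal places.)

Given the others contribute fully, the best deviation is to contribute 0 (any partial contribution still incurs the fine and gives up units whose private return 0.6375 is below 1).
Deviating from 44 to 0 saves 44 euros but forfeits the deviator's share of the drop in the maintenance fund: 5.1/8 × 44 = 28.05.
So the deviation gain is 44 − 28.05 = 15.95, and the fine must be at least 15.95 euros to wipe it out.

15.95 euros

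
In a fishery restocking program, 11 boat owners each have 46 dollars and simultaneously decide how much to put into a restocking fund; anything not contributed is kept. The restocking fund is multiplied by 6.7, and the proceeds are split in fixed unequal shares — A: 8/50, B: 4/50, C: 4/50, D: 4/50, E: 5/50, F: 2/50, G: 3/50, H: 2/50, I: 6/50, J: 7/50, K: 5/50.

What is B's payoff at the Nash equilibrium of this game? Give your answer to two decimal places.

70.66 dollars

Each unit j contributes comes back to j as 6.7 × (j's share), so j prefers to contribute only if that share exceeds 1/6.7 = 0.1493; otherwise keeping the unit dominates.
Only A (8/50) clears that bar, contributing 46; the remaining 10 contribute 0. Total contributed: 46.
B keeps 46 and receives 6.7 × 46 × 4/50 = 24.66 from the restocking fund, for a payoff of 70.66.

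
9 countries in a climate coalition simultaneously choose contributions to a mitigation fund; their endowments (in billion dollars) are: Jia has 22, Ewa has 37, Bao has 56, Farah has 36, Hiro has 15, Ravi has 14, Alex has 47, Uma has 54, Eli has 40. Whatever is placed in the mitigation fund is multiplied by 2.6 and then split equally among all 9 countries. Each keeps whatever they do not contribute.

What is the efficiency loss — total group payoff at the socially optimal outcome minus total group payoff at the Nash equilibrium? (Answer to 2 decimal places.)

513.60 billion dollars

The private return per contributed unit is 2.6/9 = 0.2889 < 1 for every player regardless of endowment, so the Nash equilibrium is zero contribution and the group total is Σ E_j = 22 + 37 + 56 + 36 + 15 + 14 + 47 + 54 + 40 = 321.
Each contributed unit returns 2.600 to the group, so the social optimum is full contribution by everyone: group total = 2.600 × 321 = 834.60.
Efficiency loss = (2.600 − 1) × 321 = 513.60.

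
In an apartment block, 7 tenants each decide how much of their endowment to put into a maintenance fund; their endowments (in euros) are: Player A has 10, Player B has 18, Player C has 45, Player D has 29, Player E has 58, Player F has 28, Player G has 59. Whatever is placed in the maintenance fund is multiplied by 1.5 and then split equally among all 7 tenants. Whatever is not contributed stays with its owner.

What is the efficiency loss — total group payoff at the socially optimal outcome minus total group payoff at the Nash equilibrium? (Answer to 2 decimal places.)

The private return per contributed unit is 1.5/7 = 0.2143 < 1 for every player regardless of endowment, so the Nash equilibrium is zero contribution and the group total is Σ E_j = 10 + 18 + 45 + 29 + 58 + 28 + 59 = 247.
Each contributed unit returns 1.500 to the group, so the social optimum is full contribution by everyone: group total = 1.500 × 247 = 370.50.
Efficiency loss = (1.500 − 1) × 247 = 123.50.

123.50 euros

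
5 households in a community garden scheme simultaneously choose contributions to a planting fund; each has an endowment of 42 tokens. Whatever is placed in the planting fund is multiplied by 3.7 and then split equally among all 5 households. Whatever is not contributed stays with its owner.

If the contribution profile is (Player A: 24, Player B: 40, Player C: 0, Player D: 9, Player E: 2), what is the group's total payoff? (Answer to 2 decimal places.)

Total contributed: 24 + 40 + 0 + 9 + 2 = 75; total kept: 5 × 42 − 75 = 135.
The planting fund pays out 3.7 × 75 = 277.50 in aggregate.
Group total = 135 + 277.50 = 412.50.

412.50 tokens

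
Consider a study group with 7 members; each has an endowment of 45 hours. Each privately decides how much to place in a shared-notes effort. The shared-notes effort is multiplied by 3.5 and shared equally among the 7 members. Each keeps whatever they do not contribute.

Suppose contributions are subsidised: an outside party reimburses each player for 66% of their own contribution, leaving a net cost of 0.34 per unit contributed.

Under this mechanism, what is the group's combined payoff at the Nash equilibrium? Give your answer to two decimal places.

1310.40 hours

Under the mechanism each unit contributed yields (3.5/7) / 0.34 = 1.4706 back to its contributor per unit of net cost, which exceeds 1, making full contribution the dominant choice for everyone.
So the Nash equilibrium is full contribution by all 7; the group earns 7 × (45 × 0.66 + 3.5 × 45) = 1310.40.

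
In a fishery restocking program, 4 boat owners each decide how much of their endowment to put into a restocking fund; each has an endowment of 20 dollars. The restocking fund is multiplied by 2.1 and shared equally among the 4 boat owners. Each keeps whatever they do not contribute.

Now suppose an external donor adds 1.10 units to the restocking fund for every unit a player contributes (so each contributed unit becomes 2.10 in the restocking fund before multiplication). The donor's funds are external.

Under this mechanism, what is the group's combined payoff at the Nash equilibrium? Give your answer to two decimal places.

The effective private return per unit is now 2.1 × 2.10 / 4 = 1.1025 > 1, so every player's dominant strategy flips to full contribution.
At the Nash equilibrium everyone contributes 20. Group total payoff = 2.1 × 2.10 × 80 = 352.80.

352.80 dollars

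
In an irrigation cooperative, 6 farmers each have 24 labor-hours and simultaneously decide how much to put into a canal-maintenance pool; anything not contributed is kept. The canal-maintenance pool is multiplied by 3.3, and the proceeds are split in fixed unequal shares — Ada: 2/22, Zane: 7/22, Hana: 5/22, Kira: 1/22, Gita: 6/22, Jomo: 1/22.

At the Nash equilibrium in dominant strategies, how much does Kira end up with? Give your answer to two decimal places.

Each unit j contributes comes back to j as 3.3 × (j's share), so j prefers to contribute only if that share exceeds 1/3.3 = 0.3030; otherwise keeping the unit dominates.
Only Zane (7/22) clears that bar, contributing 24; the remaining 5 contribute 0. Total contributed: 24.
Kira keeps 24 and receives 3.3 × 24 × 1/22 = 3.60 from the canal-maintenance pool, for a payoff of 27.60.

27.60 labor-hours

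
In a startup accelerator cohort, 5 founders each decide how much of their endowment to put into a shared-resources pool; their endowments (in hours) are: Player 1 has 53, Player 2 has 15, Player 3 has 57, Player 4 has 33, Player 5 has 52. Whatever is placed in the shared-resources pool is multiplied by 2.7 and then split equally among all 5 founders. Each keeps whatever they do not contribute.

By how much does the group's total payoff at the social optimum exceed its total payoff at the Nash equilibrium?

The private return per contributed unit is 2.7/5 = 0.5400 < 1 for every player regardless of endowment, so the Nash equilibrium is zero contribution and the group total is Σ E_j = 53 + 15 + 57 + 33 + 52 = 210.
Each contributed unit returns 2.700 to the group, so the social optimum is full contribution by everyone: group total = 2.700 × 210 = 567.00.
Efficiency loss = (2.700 − 1) × 210 = 357.00.

357.00 hours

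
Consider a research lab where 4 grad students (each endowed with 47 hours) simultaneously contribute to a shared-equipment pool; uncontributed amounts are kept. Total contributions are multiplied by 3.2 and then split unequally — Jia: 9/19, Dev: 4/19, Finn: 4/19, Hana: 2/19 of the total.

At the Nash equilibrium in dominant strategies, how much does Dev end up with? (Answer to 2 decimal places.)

78.66 hours

Each unit j contributes comes back to j as 3.2 × (j's share), so j prefers to contribute only if that share exceeds 1/3.2 = 0.3125; otherwise keeping the unit dominates.
The only share above 0.3125 is Jia's 9/19, contributing 47; the remaining 3 contribute 0. Total contributed: 47.
Dev keeps 47 and receives 3.2 × 47 × 4/19 = 31.66 from the shared-equipment pool, for a payoff of 78.66.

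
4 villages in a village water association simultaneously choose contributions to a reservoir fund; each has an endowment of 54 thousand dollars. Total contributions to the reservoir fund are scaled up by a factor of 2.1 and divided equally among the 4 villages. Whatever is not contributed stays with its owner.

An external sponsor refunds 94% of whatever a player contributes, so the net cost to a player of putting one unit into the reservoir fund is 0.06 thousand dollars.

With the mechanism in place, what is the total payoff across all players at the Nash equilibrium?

Under the mechanism each unit contributed yields (2.1/4) / 0.06 = 8.7500 back to its contributor per unit of net cost, which exceeds 1, making full contribution the dominant choice for everyone.
At the Nash equilibrium everyone contributes 54. Group total payoff = 4 × (54 × 0.94 + 2.1 × 54) = 656.64.

656.64 thousand dollars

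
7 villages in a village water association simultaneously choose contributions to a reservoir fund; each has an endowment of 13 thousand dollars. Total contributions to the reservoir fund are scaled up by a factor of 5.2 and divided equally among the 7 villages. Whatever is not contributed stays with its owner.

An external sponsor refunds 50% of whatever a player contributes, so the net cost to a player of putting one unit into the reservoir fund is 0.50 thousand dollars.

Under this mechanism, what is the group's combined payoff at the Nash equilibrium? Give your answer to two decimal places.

518.70 thousand dollars

Under the mechanism each unit contributed yields (5.2/7) / 0.50 = 1.4857 back to its contributor per unit of net cost, which exceeds 1, making full contribution the dominant choice for everyone.
So the Nash equilibrium is full contribution by all 7; the group earns 7 × (13 × 0.50 + 5.2 × 13) = 518.70.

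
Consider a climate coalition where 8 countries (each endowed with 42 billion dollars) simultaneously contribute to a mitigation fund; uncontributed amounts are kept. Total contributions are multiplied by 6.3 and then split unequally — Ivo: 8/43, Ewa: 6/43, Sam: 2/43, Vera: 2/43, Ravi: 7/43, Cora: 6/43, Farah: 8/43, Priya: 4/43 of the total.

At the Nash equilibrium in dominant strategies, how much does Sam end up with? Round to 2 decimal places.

Player j's private return per contributed unit is 6.3 × (j's share). Contributing is weakly dominant for j when that share is at least 1/6.3 = 0.1587, and contributing 0 is dominant otherwise.
Ivo, Ravi and Farah are above the threshold, contributing 42 each; the remaining 5 contribute 0. Total contributed: 126.
Sam keeps 42 and receives 6.3 × 126 × 2/43 = 36.92 from the mitigation fund, for a payoff of 78.92.

78.92 billion dollars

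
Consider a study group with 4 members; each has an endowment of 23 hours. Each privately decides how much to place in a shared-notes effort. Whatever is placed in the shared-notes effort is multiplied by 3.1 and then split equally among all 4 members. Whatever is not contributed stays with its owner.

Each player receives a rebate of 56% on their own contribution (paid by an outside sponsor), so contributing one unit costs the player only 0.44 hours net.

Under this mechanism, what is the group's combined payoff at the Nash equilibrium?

Under the mechanism each unit contributed yields (3.1/4) / 0.44 = 1.7614 back to its contributor per unit of net cost, which exceeds 1, making full contribution the dominant choice for everyone.
At the Nash equilibrium everyone contributes 23. Group total payoff = 4 × (23 × 0.56 + 3.1 × 23) = 336.72.

336.72 hours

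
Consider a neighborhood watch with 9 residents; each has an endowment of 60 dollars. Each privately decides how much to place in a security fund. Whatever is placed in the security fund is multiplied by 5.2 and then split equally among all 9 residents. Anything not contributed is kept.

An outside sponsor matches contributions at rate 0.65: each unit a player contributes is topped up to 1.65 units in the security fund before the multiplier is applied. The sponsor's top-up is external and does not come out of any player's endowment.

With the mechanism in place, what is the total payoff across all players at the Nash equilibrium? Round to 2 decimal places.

540.00 dollars

Even with the mechanism, each unit contributed returns only 5.2 × 1.65 / 9 = 0.9533 per unit of net cost, so contributing nothing is still dominant.
At the Nash equilibrium no one contributes; group total payoff = 9 × 60 = 540.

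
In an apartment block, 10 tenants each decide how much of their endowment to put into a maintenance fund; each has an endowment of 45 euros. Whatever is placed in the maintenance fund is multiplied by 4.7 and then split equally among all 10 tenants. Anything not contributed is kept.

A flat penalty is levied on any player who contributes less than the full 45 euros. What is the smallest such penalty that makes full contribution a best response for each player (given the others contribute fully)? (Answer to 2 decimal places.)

Given the others contribute fully, the best deviation is to contribute 0 (any partial contribution still incurs the fine and gives up units whose private return 0.4700 is below 1).
Deviating from 45 to 0 saves 45 euros but forfeits the deviator's share of the drop in the maintenance fund: 4.7/10 × 45 = 21.15.
So the deviation gain is 45 − 21.15 = 23.85, and the fine must be at least 23.85 euros to wipe it out.

23.85 euros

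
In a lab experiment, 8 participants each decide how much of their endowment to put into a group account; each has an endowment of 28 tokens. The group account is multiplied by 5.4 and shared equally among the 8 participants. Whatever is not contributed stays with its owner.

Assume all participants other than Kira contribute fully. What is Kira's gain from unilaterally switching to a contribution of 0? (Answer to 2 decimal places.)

Switching from a contribution of 28 to 0 lets Kira keep an extra 28 tokens, but lowers the group account by 28, which costs Kira their own share of that drop: 5.4/8 × 28 = 18.90.
Net gain = 28 − 18.90 = 9.10. The private return per contributed unit (0.6750) is below 1, so free-riding is indeed the best response regardless of what the others do.

9.10 tokens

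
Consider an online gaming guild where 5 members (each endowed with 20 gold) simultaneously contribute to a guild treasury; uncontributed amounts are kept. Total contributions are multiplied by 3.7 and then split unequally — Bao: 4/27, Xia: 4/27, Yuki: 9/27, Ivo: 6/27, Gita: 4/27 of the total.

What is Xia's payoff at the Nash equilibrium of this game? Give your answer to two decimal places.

30.96 gold

Each unit j contributes comes back to j as 3.7 × (j's share), so j prefers to contribute only if that share exceeds 1/3.7 = 0.2703; otherwise keeping the unit dominates.
Yuki alone (share 9/27) is above the threshold, contributing 20; the remaining 4 contribute 0. Total contributed: 20.
Xia keeps 20 and receives 3.7 × 20 × 4/27 = 10.96 from the guild treasury, for a payoff of 30.96.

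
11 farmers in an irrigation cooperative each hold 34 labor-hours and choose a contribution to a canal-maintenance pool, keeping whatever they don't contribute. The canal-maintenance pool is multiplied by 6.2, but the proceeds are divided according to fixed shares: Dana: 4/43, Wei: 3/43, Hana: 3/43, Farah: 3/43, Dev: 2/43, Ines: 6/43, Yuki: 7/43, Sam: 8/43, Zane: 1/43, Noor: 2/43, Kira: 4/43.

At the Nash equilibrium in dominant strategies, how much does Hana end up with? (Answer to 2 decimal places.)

A player with share s gets back 6.2·s per unit contributed, so full contribution is dominant for anyone with s > 1/6.2 = 0.1613 and zero contribution is dominant for anyone below.
The shares above 0.1613 belong to Yuki and Sam, contributing 34 each; the remaining 9 contribute 0. Total contributed: 68.
Hana keeps 34 and receives 6.2 × 68 × 3/43 = 29.41 from the canal-maintenance pool, for a payoff of 63.41.

63.41 labor-hours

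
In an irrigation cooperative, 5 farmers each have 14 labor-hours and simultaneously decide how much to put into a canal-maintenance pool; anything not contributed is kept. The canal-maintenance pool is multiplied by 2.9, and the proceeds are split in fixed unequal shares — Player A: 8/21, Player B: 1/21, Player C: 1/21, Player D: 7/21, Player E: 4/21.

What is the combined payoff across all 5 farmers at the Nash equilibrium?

96.60 labor-hours

Each unit j contributes comes back to j as 2.9 × (j's share), so j prefers to contribute only if that share exceeds 1/2.9 = 0.3448; otherwise keeping the unit dominates.
Player A alone (share 8/21) is above the threshold, contributing 14; the remaining 4 contribute 0. Total contributed: 14.
The canal-maintenance pool pays out 2.9 × 14 = 40.60 in total (split across the unequal shares, but the aggregate is all that matters for the group sum).
The 4 free-riders keep 14 each, adding 56. Group total = 56 + 40.60 = 96.60.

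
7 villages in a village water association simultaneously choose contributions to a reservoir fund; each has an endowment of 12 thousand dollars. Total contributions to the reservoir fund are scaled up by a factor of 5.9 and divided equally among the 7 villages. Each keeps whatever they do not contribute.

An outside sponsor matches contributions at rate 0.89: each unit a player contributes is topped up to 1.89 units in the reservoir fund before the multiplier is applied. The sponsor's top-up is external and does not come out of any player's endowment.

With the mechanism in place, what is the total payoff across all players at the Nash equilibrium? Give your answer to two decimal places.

The effective private return per unit is now 5.9 × 1.89 / 7 = 1.5930 > 1, so every player's dominant strategy flips to full contribution.
So the Nash equilibrium is full contribution by all 7; the group earns 5.9 × 1.89 × 84 = 936.68.

936.68 thousand dollars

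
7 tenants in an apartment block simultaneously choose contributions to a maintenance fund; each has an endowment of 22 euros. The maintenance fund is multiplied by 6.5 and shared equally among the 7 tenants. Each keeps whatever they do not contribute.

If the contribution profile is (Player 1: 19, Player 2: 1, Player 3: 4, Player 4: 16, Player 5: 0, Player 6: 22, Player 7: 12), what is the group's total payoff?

561.00 euros

Total contributed: 19 + 1 + 4 + 16 + 0 + 22 + 12 = 74; total kept: 7 × 22 − 74 = 80.
The maintenance fund pays out 6.5 × 74 = 481.00 in aggregate.
Group total = 80 + 481.00 = 561.00.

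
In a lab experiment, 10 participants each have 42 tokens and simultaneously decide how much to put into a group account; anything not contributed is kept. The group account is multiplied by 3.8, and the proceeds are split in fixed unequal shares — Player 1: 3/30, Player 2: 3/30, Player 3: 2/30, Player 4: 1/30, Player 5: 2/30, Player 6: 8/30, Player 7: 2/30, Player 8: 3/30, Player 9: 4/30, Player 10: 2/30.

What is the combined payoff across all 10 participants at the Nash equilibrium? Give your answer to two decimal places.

Each unit j contributes comes back to j as 3.8 × (j's share), so j prefers to contribute only if that share exceeds 1/3.8 = 0.2632; otherwise keeping the unit dominates.
Player 6 alone (share 8/30) is above the threshold, contributing 42; the remaining 9 contribute 0. Total contributed: 42.
The group account pays out 3.8 × 42 = 159.60 in total (split across the unequal shares, but the aggregate is all that matters for the group sum).
The 9 free-riders keep 42 each, adding 378. Group total = 378 + 159.60 = 537.60.

537.60 tokens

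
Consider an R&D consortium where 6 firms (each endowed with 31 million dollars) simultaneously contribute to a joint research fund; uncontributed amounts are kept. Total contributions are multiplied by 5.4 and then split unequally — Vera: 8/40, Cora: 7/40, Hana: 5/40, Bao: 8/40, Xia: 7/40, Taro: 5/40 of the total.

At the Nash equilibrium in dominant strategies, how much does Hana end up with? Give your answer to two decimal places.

Each unit j contributes comes back to j as 5.4 × (j's share), so j prefers to contribute only if that share exceeds 1/5.4 = 0.1852; otherwise keeping the unit dominates.
Vera and Bao are above the threshold, contributing 31 each; the remaining 4 contribute 0. Total contributed: 62.
Hana keeps 31 and receives 5.4 × 62 × 5/40 = 41.85 from the joint research fund, for a payoff of 72.85.

72.85 million dollars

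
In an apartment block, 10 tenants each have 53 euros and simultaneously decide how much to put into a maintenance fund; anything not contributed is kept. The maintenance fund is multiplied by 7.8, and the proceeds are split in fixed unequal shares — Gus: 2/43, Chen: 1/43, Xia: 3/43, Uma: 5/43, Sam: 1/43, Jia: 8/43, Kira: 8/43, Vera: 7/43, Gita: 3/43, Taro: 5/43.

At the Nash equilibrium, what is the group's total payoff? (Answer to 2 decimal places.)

1611.20 euros

Player j's private return per contributed unit is 7.8 × (j's share). Contributing is weakly dominant for j when that share is at least 1/7.8 = 0.1282, and contributing 0 is dominant otherwise.
The shares above 0.1282 belong to Jia, Kira and Vera, contributing 53 each; the remaining 7 contribute 0. Total contributed: 159.
The maintenance fund pays out 7.8 × 159 = 1240.20 in total (split across the unequal shares, but the aggregate is all that matters for the group sum).
The 7 free-riders keep 53 each, adding 371. Group total = 371 + 1240.20 = 1611.20.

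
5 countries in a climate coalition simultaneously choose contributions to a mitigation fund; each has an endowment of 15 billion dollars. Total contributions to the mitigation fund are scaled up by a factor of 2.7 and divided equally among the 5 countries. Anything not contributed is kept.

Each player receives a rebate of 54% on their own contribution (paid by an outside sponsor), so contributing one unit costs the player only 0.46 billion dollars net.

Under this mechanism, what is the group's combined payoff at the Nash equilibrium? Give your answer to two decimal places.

243.00 billion dollars

With the mechanism, a contributed unit returns (2.7/5) / 0.46 = 1.1739 per unit of net cost to the contributor — now above 1 — so contributing fully is weakly dominant for every player.
So the Nash equilibrium is full contribution by all 5; the group earns 5 × (15 × 0.54 + 2.7 × 15) = 243.00.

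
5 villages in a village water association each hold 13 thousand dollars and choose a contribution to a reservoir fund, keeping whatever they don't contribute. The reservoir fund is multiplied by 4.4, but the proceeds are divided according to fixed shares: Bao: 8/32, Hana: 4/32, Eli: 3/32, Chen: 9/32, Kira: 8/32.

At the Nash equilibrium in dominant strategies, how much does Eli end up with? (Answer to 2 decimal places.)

29.09 thousand dollars

For player j, contributing a unit is worthwhile iff 4.4 × (j's share) ≥ 1, i.e. iff j's share is at least 0.2273.
The shares above 0.2273 belong to Bao, Chen and Kira, contributing 13 each; the remaining 2 contribute 0. Total contributed: 39.
Eli keeps 13 and receives 4.4 × 39 × 3/32 = 16.09 from the reservoir fund, for a payoff of 29.09.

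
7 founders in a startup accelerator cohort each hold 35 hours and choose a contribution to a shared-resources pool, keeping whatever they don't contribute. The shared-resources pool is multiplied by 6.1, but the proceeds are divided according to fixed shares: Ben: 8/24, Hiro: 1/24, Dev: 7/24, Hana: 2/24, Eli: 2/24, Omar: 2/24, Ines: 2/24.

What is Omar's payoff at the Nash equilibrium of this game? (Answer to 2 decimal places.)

A player with share s gets back 6.1·s per unit contributed, so full contribution is dominant for anyone with s > 1/6.1 = 0.1639 and zero contribution is dominant for anyone below.
Ben and Dev clear that bar, contributing 35 each; the remaining 5 contribute 0. Total contributed: 70.
Omar keeps 35 and receives 6.1 × 70 × 2/24 = 35.58 from the shared-resources pool, for a payoff of 70.58.

70.58 hours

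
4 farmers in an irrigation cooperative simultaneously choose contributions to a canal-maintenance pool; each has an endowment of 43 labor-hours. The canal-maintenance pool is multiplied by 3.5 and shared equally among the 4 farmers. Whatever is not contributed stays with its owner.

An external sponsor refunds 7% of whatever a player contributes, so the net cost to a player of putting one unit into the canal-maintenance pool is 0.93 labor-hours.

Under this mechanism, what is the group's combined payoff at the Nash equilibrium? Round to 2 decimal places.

The effective private return is (3.5/4) / 0.93 = 0.9409, which is still under 1, so the mechanism doesn't change anyone's dominant strategy: zero contribution.
Everyone keeps their endowment and the group total is 4 × 43 = 172.

172.00 labor-hours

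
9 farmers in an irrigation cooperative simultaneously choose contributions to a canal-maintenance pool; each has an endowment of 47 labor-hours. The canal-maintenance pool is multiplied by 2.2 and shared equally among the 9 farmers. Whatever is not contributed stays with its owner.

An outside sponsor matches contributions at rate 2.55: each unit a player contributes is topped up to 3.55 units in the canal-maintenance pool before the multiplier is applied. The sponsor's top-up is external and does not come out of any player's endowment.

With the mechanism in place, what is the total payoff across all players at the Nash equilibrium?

423.00 labor-hours

The effective private return is 2.2 × 3.55 / 9 = 0.8678, which is still under 1, so the mechanism doesn't change anyone's dominant strategy: zero contribution.
Everyone keeps their endowment and the group total is 9 × 47 = 423.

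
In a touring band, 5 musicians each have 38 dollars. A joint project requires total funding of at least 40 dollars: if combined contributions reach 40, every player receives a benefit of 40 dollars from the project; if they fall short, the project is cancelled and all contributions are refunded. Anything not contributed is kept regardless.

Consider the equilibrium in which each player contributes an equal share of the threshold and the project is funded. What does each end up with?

Equal share of the threshold: 40/5 = 8.
At this profile no one gains by cutting their contribution: any cut drops the total below 40, the project is cancelled, contributions are refunded, and the deviator ends with 38, which is less than 38 − 8 + 40 = 70. Contributing more than 8 just wastes the excess. So contributing exactly 8 is a best response.
Each player's payoff: 38 − 8 + 40 = 70.

70 dollars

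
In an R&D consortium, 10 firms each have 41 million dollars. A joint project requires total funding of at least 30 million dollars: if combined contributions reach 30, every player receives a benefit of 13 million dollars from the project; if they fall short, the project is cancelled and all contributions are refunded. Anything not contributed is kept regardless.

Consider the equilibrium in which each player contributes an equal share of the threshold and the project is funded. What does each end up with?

51 million dollars

Equal share of the threshold: 30/10 = 3.
At this profile no one gains by cutting their contribution: any cut drops the total below 30, the project is cancelled, contributions are refunded, and the deviator ends with 41, which is less than 41 − 3 + 13 = 51. Contributing more than 3 just wastes the excess. So contributing exactly 3 is a best response.
Each player's payoff: 41 − 3 + 13 = 51.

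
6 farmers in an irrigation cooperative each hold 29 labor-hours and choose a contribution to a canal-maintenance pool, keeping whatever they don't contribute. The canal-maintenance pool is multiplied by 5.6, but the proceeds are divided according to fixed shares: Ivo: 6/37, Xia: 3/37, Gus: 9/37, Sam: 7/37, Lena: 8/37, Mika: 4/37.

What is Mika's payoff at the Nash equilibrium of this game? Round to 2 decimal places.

Player j's private return per contributed unit is 5.6 × (j's share). Contributing is weakly dominant for j when that share is at least 1/5.6 = 0.1786, and contributing 0 is dominant otherwise.
The shares above 0.1786 belong to Gus, Sam and Lena, contributing 29 each; the remaining 3 contribute 0. Total contributed: 87.
Mika keeps 29 and receives 5.6 × 87 × 4/37 = 52.67 from the canal-maintenance pool, for a payoff of 81.67.

81.67 labor-hours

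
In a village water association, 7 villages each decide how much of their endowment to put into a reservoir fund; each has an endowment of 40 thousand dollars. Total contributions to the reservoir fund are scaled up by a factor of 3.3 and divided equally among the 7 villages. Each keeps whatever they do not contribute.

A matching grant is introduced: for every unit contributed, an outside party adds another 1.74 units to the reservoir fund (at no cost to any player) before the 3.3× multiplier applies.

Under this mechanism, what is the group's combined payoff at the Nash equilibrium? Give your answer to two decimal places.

2531.76 thousand dollars

Under the mechanism each unit contributed yields 3.3 × 2.74 / 7 = 1.2917 back to its contributor per unit of net cost, which exceeds 1, making full contribution the dominant choice for everyone.
At the Nash equilibrium everyone contributes 40. Group total payoff = 3.3 × 2.74 × 280 = 2531.76.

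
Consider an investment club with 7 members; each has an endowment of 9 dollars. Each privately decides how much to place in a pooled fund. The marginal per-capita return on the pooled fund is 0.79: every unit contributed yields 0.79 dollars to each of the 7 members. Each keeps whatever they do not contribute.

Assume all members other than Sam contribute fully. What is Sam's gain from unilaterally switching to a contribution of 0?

Switching from a contribution of 9 to 0 lets Sam keep an extra 9 dollars, but lowers the pooled fund by 9, which costs Sam their own share of that drop: 0.79 × 9 = 7.11.
Net gain = 9 − 7.11 = 1.89. The private return per contributed unit (0.79) is below 1, so free-riding is indeed the best response regardless of what the others do.

1.89 dollars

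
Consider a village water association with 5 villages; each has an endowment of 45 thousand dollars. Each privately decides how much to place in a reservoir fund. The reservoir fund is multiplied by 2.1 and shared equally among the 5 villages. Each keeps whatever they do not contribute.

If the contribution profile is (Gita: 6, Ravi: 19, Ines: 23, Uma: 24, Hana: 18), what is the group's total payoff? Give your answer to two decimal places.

Total contributed: 6 + 19 + 23 + 24 + 18 = 90; total kept: 5 × 45 − 90 = 135.
The reservoir fund pays out 2.1 × 90 = 189.00 in aggregate.
Group total = 135 + 189.00 = 324.00.

324.00 thousand dollars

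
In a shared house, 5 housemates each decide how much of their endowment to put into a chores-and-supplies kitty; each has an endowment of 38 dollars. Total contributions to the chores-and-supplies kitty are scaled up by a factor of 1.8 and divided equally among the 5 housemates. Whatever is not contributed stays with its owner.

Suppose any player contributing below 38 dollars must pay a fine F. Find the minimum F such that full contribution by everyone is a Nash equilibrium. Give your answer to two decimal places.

Given the others contribute fully, the best deviation is to contribute 0 (any partial contribution still incurs the fine and gives up units whose private return 0.3600 is below 1).
Deviating from 38 to 0 saves 38 dollars but forfeits the deviator's share of the drop in the chores-and-supplies kitty: 1.8/5 × 38 = 13.68.
So the deviation gain is 38 − 13.68 = 24.32, and the fine must be at least 24.32 dollars to wipe it out.

24.32 dollars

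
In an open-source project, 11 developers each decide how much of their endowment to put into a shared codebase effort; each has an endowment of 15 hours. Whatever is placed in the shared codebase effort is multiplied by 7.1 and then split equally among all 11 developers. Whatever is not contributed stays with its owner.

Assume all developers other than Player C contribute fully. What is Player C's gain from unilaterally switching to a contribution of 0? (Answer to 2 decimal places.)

5.32 hours

Switching from a contribution of 15 to 0 lets Player C keep an extra 15 hours, but lowers the shared codebase effort by 15, which costs Player C their own share of that drop: 7.1/11 × 15 = 9.68.
Net gain = 15 − 9.68 = 5.32. The private return per contributed unit (0.6455) is below 1, so free-riding is indeed the best response regardless of what the others do.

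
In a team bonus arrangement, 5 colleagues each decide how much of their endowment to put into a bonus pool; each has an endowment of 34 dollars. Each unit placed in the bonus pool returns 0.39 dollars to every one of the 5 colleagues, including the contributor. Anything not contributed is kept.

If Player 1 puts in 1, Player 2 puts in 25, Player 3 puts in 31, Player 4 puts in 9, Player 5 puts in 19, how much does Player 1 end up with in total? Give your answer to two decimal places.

66.15 dollars

Total contributed: 1 + 25 + 31 + 9 + 19 = 85.
Each receives 0.39 × 85 = 33.15 from the bonus pool.
Player 1 keeps 34 − 1 = 33, so Player 1's payoff is 33 + 33.15 = 66.15.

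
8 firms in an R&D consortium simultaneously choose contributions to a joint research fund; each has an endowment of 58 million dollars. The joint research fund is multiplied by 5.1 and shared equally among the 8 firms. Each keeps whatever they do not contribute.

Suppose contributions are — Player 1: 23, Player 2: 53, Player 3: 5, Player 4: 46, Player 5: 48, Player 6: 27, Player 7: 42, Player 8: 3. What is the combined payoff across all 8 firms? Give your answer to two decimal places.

1476.70 million dollars

Total contributed: 23 + 53 + 5 + 46 + 48 + 27 + 42 + 3 = 247; total kept: 8 × 58 − 247 = 217.
The joint research fund pays out 5.1 × 247 = 1259.70 in aggregate.
Group total = 217 + 1259.70 = 1476.70.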